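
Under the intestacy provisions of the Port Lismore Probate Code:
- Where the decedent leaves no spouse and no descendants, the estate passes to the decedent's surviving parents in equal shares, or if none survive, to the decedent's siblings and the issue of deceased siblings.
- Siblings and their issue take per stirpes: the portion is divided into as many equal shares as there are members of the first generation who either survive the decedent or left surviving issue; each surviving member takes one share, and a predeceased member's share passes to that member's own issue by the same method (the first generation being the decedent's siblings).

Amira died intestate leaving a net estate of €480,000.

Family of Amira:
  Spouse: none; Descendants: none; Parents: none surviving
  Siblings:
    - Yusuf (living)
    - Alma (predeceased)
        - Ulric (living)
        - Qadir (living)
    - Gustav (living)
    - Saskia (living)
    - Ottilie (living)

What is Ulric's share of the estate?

Ulric receives €48,000.

The entire €480,000 passes to the siblings and their issue.
That amount (€480,000) is divided into 5 shares of €96,000: Yusuf, Gustav, Saskia, and Ottilie each take €96,000; Alma's €96,000 share passes to Alma's issue.
Alma's share (€96,000) is divided into 2 shares of €48,000: Ulric and Qadir each take €48,000.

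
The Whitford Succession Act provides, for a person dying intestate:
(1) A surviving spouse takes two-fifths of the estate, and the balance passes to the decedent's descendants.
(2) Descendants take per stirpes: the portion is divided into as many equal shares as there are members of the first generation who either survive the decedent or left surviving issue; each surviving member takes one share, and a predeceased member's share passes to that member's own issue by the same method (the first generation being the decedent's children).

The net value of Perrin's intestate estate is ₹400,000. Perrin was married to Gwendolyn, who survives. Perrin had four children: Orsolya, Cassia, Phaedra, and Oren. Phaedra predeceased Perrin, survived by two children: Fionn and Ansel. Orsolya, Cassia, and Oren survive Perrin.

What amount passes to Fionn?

Gwendolyn takes two-fifths of ₹400,000 = ₹160,000. The remaining ₹240,000 passes to the descendants.
The descendants' portion (₹240,000) is divided into 4 shares of ₹60,000: Orsolya, Cassia, and Oren each take ₹60,000; Phaedra's ₹60,000 share passes to Phaedra's issue.
Phaedra's share (₹60,000) is divided into 2 shares of ₹30,000: Fionn and Ansel each take ₹30,000.

Fionn receives ₹30,000.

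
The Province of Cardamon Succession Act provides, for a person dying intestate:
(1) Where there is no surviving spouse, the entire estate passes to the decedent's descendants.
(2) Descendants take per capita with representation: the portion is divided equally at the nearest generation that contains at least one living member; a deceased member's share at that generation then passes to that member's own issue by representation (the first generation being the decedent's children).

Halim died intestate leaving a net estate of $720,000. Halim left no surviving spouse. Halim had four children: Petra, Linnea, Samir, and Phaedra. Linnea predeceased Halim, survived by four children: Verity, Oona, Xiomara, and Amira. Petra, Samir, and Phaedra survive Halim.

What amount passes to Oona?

Oona receives $45,000.

The entire $720,000 passes to the descendants.
That amount ($720,000) is divided into 4 shares of $180,000: Petra, Samir, and Phaedra each take $180,000; Linnea's $180,000 share passes to Linnea's issue.
Linnea's share ($180,000) is divided into 4 shares of $45,000: Verity, Oona, Xiomara, and Amira each take $45,000.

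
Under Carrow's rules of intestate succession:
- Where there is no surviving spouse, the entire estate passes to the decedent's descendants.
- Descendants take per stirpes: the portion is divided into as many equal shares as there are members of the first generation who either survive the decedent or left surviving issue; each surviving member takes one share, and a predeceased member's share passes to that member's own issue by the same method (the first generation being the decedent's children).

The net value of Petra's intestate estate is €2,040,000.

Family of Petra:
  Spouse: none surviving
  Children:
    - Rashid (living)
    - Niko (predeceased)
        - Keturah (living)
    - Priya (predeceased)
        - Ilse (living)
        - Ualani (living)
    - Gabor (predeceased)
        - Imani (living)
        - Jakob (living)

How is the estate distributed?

The entire €2,040,000 passes to the descendants.
That amount (€2,040,000) is divided into 4 shares of €510,000: Rashid takes €510,000; Niko's €510,000 share passes to Niko's issue; Priya's €510,000 share passes to Priya's issue; Gabor's €510,000 share passes to Gabor's issue.
Niko's share (€510,000) passes entirely to Keturah.
Priya's share (€510,000) is divided into 2 shares of €255,000: Ilse and Ualani each take €255,000.
Gabor's share (€510,000) is divided into 2 shares of €255,000: Imani and Jakob each take €255,000.

Rashid: €510,000; Keturah: €510,000; Ilse: €255,000; Ualani: €255,000; Imani: €255,000; Jakob: €255,000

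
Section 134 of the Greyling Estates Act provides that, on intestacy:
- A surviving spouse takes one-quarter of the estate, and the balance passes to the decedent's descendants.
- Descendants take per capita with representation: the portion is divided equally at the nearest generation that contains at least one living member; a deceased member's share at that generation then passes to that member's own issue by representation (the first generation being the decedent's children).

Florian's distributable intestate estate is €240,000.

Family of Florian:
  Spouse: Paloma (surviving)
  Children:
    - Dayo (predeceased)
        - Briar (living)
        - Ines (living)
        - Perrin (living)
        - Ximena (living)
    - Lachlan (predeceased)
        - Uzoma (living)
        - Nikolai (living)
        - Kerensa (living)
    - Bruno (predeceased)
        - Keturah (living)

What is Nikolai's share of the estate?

Paloma takes one-quarter of €240,000 = €60,000. The remaining €180,000 passes to the descendants.
No child survives, so the initial division is made at the grandchildren's generation.
The descendants' portion (€180,000) is divided into 8 shares of €22,500: Briar, Ines, Perrin, Ximena, Uzoma, Nikolai, Kerensa, and Keturah each take €22,500.

Nikolai receives €22,500.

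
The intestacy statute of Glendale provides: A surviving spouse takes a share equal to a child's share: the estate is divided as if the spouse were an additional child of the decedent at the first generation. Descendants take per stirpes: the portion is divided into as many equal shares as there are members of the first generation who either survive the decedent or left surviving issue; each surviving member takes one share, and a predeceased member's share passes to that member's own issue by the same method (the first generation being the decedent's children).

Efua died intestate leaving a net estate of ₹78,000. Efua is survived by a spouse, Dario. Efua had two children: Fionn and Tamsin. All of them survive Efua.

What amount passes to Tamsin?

The spouse counts as an additional share at the children's level, so there are 3 primary shares of ₹26,000. Dario takes one such share (₹26,000).
The children's combined portion (₹52,000) is divided into 2 shares of ₹26,000: Fionn and Tamsin each take ₹26,000.

Tamsin receives ₹26,000.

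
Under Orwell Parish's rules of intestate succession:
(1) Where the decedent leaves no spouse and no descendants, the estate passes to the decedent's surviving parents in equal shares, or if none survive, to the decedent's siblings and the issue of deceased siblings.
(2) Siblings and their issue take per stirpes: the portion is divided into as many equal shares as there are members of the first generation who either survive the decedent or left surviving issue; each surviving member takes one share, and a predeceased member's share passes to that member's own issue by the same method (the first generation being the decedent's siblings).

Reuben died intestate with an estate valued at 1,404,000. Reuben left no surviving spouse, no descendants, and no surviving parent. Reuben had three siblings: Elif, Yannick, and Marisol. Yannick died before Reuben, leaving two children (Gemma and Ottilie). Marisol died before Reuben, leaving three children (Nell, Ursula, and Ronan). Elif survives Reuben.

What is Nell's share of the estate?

The entire 1,404,000 passes to the siblings and their issue.
That amount (1,404,000) is divided into 3 shares of 468,000: Elif takes 468,000; Yannick's 468,000 share passes to Yannick's issue; Marisol's 468,000 share passes to Marisol's issue.
Yannick's share (468,000) is divided into 2 shares of 234,000: Gemma and Ottilie each take 234,000.
Marisol's share (468,000) is divided into 3 shares of 156,000: Nell, Ursula, and Ronan each take 156,000.

Nell receives 156,000.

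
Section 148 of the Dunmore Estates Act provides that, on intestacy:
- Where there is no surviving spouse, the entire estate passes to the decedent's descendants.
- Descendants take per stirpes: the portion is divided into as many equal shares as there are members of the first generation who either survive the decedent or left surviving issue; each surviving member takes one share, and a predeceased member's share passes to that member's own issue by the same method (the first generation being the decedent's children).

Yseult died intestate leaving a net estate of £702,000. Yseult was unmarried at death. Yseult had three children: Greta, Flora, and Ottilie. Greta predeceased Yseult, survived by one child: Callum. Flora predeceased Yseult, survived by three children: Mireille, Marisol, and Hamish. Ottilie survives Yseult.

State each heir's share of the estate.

Callum: £234,000; Mireille: £78,000; Marisol: £78,000; Hamish: £78,000; Ottilie: £234,000

The entire £702,000 passes to the descendants.
That amount (£702,000) is divided into 3 shares of £234,000: Ottilie takes £234,000; Greta's £234,000 share passes to Greta's issue; Flora's £234,000 share passes to Flora's issue.
Greta's share (£234,000) passes entirely to Callum.
Flora's share (£234,000) is divided into 3 shares of £78,000: Mireille, Marisol, and Hamish each take £78,000.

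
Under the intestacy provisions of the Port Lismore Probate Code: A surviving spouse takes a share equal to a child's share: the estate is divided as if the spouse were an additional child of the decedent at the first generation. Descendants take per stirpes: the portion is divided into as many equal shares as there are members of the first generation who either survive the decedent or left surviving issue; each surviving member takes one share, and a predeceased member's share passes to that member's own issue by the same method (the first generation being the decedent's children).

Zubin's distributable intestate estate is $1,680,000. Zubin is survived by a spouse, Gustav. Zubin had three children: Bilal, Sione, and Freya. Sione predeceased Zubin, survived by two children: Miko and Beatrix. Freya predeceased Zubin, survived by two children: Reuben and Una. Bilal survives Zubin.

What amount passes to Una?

Una receives $210,000.

The spouse counts as an additional share at the children's level, so there are 4 primary shares of $420,000. Gustav takes one such share ($420,000).
The children's combined portion ($1,260,000) is divided into 3 shares of $420,000: Bilal takes $420,000; Sione's $420,000 share passes to Sione's issue; Freya's $420,000 share passes to Freya's issue.
Sione's share ($420,000) is divided into 2 shares of $210,000: Miko and Beatrix each take $210,000.
Freya's share ($420,000) is divided into 2 shares of $210,000: Reuben and Una each take $210,000.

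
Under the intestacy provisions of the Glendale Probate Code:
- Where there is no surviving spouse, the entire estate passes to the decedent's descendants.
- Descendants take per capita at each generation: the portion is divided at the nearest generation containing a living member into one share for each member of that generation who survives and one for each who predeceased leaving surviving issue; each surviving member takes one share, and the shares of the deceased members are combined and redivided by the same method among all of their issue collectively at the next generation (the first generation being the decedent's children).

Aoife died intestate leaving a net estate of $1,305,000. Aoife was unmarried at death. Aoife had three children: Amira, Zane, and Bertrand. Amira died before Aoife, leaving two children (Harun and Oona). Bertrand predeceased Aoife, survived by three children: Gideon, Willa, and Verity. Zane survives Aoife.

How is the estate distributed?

Harun: $174,000; Oona: $174,000; Zane: $435,000; Gideon: $174,000; Willa: $174,000; Verity: $174,000

The entire $1,305,000 passes to the descendants.
That amount ($1,305,000) is divided at the children's generation into 3 shares of $435,000. Zane takes $435,000. The 2 shares of the deceased (Amira and Bertrand) are combined into a pool of $870,000.
That pool ($870,000) is divided at the grandchildren's generation equally among Harun, Oona, Gideon, Willa, and Verity: $174,000 each.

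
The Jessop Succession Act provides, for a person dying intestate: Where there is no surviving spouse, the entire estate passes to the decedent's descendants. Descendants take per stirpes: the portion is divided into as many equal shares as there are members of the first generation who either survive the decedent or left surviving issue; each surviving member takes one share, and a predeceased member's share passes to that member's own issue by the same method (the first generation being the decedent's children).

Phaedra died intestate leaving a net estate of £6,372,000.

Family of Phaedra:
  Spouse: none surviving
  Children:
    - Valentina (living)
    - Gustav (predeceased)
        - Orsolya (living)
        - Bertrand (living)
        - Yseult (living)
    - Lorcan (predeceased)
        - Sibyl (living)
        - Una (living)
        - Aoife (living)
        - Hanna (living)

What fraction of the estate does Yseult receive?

Yseult receives 1/9 of the estate.

The entire £6,372,000 passes to the descendants.
That amount (£6,372,000) is divided into 3 shares of £2,124,000: Valentina takes £2,124,000; Gustav's £2,124,000 share passes to Gustav's issue; Lorcan's £2,124,000 share passes to Lorcan's issue.
Gustav's share (£2,124,000) is divided into 3 shares of £708,000: Orsolya, Bertrand, and Yseult each take £708,000.
Lorcan's share (£2,124,000) is divided into 4 shares of £531,000: Sibyl, Una, Aoife, and Hanna each take £531,000.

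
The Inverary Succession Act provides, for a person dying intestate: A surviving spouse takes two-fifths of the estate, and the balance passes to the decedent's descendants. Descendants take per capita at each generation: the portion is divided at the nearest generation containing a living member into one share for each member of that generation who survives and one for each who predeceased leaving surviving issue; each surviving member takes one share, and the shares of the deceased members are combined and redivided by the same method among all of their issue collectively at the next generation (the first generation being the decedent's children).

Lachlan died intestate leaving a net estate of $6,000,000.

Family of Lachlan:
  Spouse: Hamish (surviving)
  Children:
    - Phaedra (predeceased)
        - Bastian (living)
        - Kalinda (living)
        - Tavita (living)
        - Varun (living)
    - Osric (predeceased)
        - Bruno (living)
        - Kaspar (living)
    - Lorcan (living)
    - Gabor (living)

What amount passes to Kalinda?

Kalinda receives $300,000.

Hamish takes two-fifths of $6,000,000 = $2,400,000. The remaining $3,600,000 passes to the descendants.
The descendants' portion ($3,600,000) is divided at the children's generation into 4 shares of $900,000. Lorcan and Gabor each take $900,000. The 2 shares of the deceased (Phaedra and Osric) are combined into a pool of $1,800,000.
That pool ($1,800,000) is divided at the grandchildren's generation equally among Bastian, Kalinda, Tavita, Varun, Bruno, and Kaspar: $300,000 each.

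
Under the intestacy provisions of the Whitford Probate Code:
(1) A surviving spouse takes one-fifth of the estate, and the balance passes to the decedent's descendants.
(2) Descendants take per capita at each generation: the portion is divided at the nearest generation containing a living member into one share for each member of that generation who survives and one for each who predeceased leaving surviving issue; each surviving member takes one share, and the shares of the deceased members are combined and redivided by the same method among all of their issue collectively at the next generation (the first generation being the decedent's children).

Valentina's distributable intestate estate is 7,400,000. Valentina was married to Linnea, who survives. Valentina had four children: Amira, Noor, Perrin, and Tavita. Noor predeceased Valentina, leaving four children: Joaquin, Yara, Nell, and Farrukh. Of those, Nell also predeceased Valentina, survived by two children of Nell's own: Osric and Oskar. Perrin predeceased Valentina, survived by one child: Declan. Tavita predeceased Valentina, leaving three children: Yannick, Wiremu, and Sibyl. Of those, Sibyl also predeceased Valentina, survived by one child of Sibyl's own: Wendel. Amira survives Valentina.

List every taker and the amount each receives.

Linnea takes one-fifth of 7,400,000 = 1,480,000. The remaining 5,920,000 passes to the descendants.
The descendants' portion (5,920,000) is divided at the children's generation into 4 shares of 1,480,000. Amira takes 1,480,000. The 3 shares of the deceased (Noor, Perrin, and Tavita) are combined into a pool of 4,440,000.
That pool (4,440,000) is divided at the grandchildren's generation into 8 shares of 555,000. Joaquin, Yara, Farrukh, Declan, Yannick, and Wiremu each take 555,000. The 2 shares of the deceased (Nell and Sibyl) are combined into a pool of 1,110,000.
That pool (1,110,000) is divided at the great-grandchildren's generation equally among Osric, Oskar, and Wendel: 370,000 each.

Linnea: 1,480,000; Amira: 1,480,000; Joaquin: 555,000; Yara: 555,000; Osric: 370,000; Oskar: 370,000; Farrukh: 555,000; Declan: 555,000; Yannick: 555,000; Wiremu: 555,000; Wendel: 370,000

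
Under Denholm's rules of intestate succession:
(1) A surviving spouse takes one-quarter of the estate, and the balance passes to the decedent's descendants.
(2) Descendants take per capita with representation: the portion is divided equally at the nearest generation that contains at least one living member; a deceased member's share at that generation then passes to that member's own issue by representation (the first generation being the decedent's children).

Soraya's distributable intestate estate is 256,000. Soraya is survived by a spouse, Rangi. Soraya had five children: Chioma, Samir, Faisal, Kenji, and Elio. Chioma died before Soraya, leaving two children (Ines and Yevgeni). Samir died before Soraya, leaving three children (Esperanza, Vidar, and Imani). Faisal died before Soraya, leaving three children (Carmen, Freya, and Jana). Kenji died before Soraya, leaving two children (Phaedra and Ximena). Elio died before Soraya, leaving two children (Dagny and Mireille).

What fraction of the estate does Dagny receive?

Dagny receives 1/16 of the estate.

Rangi takes one-quarter of 256,000 = 64,000. The remaining 192,000 passes to the descendants.
No child survives, so the initial division is made at the grandchildren's generation.
The descendants' portion (192,000) is divided into 12 shares of 16,000: Ines, Yevgeni, Esperanza, Vidar, Imani, Carmen, Freya, Jana, Phaedra, Ximena, Dagny, and Mireille each take 16,000.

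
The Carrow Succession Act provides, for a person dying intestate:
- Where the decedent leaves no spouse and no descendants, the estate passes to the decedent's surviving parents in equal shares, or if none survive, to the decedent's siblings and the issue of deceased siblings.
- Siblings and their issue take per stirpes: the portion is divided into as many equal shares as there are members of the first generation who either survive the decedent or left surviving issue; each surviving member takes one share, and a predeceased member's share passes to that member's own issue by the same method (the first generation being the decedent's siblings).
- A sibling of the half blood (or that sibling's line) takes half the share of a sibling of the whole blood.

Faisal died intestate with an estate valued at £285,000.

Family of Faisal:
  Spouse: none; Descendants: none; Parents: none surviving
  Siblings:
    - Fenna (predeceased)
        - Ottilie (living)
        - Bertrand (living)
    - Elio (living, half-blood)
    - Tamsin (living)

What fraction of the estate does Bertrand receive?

The entire £285,000 passes to the siblings and their issue.
Counting each half-blood sibling's line as half a unit, there are 5/2 units in £285,000, so one unit is £114,000. Whole-blood lines (Fenna and Tamsin) take £114,000 each; half-blood lines (Elio) take £57,000 each.
Fenna's share (£114,000) is divided into 2 shares of £57,000: Ottilie and Bertrand each take £57,000.

Bertrand receives 1/5 of the estate.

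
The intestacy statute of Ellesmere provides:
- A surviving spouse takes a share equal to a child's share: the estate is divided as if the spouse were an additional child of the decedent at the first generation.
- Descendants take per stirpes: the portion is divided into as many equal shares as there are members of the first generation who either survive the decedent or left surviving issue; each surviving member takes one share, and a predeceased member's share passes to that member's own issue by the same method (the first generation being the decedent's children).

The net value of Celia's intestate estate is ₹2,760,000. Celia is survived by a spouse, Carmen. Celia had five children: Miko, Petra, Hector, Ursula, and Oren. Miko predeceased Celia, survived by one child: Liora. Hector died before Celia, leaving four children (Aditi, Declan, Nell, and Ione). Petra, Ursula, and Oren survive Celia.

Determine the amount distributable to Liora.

The spouse counts as an additional share at the children's level, so there are 6 primary shares of ₹460,000. Carmen takes one such share (₹460,000).
The children's combined portion (₹2,300,000) is divided into 5 shares of ₹460,000: Petra, Ursula, and Oren each take ₹460,000; Miko's ₹460,000 share passes to Miko's issue; Hector's ₹460,000 share passes to Hector's issue.
Miko's share (₹460,000) passes entirely to Liora.
Hector's share (₹460,000) is divided into 4 shares of ₹115,000: Aditi, Declan, Nell, and Ione each take ₹115,000.

Liora receives ₹460,000.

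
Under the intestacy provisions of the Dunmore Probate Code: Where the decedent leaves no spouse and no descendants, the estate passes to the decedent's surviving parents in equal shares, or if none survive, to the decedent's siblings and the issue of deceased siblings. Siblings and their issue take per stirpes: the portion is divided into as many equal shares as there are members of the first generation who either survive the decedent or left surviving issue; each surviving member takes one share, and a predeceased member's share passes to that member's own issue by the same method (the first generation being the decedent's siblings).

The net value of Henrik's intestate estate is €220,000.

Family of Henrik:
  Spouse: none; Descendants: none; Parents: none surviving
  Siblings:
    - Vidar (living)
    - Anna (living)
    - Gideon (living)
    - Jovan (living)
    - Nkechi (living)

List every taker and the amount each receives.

Vidar: €44,000; Anna: €44,000; Gideon: €44,000; Jovan: €44,000; Nkechi: €44,000

The entire €220,000 passes to the siblings and their issue.
That amount (€220,000) is divided into 5 shares of €44,000: Vidar, Anna, Gideon, Jovan, and Nkechi each take €44,000.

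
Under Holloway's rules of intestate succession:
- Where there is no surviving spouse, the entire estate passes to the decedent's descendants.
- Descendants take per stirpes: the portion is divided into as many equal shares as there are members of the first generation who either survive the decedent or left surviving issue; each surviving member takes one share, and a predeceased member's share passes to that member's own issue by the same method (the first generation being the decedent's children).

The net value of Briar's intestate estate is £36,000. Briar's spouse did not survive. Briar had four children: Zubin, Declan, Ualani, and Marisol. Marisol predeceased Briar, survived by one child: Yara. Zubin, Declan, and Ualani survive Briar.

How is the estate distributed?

The entire £36,000 passes to the descendants.
That amount (£36,000) is divided into 4 shares of £9,000: Zubin, Declan, and Ualani each take £9,000; Marisol's £9,000 share passes to Marisol's issue.
Marisol's share (£9,000) passes entirely to Yara.

Zubin: £9,000; Declan: £9,000; Ualani: £9,000; Yara: £9,000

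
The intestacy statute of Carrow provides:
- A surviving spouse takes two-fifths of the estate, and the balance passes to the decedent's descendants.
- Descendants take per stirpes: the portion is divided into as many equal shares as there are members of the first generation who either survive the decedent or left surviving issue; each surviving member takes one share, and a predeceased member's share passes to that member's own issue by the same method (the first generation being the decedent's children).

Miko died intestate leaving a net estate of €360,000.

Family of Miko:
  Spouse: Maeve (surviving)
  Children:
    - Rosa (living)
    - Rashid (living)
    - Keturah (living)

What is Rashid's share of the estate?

Rashid receives €72,000.

Maeve takes two-fifths of €360,000 = €144,000. The remaining €216,000 passes to the descendants.
The descendants' portion (€216,000) is divided into 3 shares of €72,000: Rosa, Rashid, and Keturah each take €72,000.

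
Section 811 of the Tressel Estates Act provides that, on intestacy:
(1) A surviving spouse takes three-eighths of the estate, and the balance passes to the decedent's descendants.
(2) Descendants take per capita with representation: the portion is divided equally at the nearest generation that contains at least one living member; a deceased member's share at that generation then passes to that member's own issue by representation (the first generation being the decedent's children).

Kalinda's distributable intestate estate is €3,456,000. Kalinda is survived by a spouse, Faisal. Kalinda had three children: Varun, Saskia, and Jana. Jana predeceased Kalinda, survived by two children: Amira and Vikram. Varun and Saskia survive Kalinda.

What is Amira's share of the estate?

Amira receives €360,000.

Faisal takes three-eighths of €3,456,000 = €1,296,000. The remaining €2,160,000 passes to the descendants.
The descendants' portion (€2,160,000) is divided into 3 shares of €720,000: Varun and Saskia each take €720,000; Jana's €720,000 share passes to Jana's issue.
Jana's share (€720,000) is divided into 2 shares of €360,000: Amira and Vikram each take €360,000.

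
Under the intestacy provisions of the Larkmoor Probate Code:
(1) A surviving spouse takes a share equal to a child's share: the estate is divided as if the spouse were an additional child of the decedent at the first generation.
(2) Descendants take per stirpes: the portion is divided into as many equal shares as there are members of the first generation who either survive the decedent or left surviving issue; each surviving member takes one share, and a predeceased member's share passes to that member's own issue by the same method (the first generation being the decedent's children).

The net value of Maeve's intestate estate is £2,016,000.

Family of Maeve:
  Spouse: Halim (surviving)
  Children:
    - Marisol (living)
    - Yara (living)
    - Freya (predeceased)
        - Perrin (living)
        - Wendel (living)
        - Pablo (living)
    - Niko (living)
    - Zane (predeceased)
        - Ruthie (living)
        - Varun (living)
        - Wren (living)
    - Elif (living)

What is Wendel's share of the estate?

The spouse counts as an additional share at the children's level, so there are 7 primary shares of £288,000. Halim takes one such share (£288,000).
The children's combined portion (£1,728,000) is divided into 6 shares of £288,000: Marisol, Yara, Niko, and Elif each take £288,000; Freya's £288,000 share passes to Freya's issue; Zane's £288,000 share passes to Zane's issue.
Freya's share (£288,000) is divided into 3 shares of £96,000: Perrin, Wendel, and Pablo each take £96,000.
Zane's share (£288,000) is divided into 3 shares of £96,000: Ruthie, Varun, and Wren each take £96,000.

Wendel receives £96,000.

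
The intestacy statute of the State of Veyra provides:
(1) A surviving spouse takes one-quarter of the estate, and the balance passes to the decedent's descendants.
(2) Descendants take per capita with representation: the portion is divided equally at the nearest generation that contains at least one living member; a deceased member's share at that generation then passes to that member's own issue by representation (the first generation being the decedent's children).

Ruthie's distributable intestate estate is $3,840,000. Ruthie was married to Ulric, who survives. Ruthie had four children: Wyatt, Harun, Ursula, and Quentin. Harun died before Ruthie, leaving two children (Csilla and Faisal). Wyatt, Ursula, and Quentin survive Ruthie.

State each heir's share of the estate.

Ulric: $960,000; Wyatt: $720,000; Csilla: $360,000; Faisal: $360,000; Ursula: $720,000; Quentin: $720,000

Ulric takes one-quarter of $3,840,000 = $960,000. The remaining $2,880,000 passes to the descendants.
The descendants' portion ($2,880,000) is divided into 4 shares of $720,000: Wyatt, Ursula, and Quentin each take $720,000; Harun's $720,000 share passes to Harun's issue.
Harun's share ($720,000) is divided into 2 shares of $360,000: Csilla and Faisal each take $360,000.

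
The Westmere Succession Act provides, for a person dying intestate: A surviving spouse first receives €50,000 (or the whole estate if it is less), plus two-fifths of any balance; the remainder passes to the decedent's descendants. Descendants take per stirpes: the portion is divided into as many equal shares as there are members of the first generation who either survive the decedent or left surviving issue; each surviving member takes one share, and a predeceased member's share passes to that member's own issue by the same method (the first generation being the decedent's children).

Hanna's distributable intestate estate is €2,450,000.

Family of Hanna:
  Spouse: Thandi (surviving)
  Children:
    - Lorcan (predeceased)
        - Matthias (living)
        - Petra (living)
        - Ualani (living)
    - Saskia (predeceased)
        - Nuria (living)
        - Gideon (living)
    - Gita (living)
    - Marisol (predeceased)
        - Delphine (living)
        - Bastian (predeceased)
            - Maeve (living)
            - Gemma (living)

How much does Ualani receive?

Ualani receives €120,000.

Thandi first takes €50,000, leaving a balance of €2,400,000. Thandi then takes two-fifths of the balance (€960,000), for a total of €1,010,000. The remaining €1,440,000 passes to the descendants.
The descendants' portion (€1,440,000) is divided into 4 shares of €360,000: Gita takes €360,000; Lorcan's €360,000 share passes to Lorcan's issue; Saskia's €360,000 share passes to Saskia's issue; Marisol's €360,000 share passes to Marisol's issue.
Lorcan's share (€360,000) is divided into 3 shares of €120,000: Matthias, Petra, and Ualani each take €120,000.
Saskia's share (€360,000) is divided into 2 shares of €180,000: Nuria and Gideon each take €180,000.
Marisol's share (€360,000) is divided into 2 shares of €180,000: Delphine takes €180,000; Bastian's €180,000 share passes to Bastian's issue.
Bastian's share (€180,000) is divided into 2 shares of €90,000: Maeve and Gemma each take €90,000.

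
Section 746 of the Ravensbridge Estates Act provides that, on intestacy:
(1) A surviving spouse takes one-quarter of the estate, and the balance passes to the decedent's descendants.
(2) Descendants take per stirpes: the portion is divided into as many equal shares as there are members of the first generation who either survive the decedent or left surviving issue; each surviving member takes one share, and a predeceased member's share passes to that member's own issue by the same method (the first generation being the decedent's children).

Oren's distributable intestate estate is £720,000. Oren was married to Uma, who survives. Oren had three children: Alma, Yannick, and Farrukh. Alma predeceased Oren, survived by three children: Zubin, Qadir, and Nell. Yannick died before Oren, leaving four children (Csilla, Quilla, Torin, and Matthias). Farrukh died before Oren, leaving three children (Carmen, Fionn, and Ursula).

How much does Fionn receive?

Fionn receives £60,000.

Uma takes one-quarter of £720,000 = £180,000. The remaining £540,000 passes to the descendants.
The descendants' portion (£540,000) is divided into 3 shares of £180,000: Alma's £180,000 share passes to Alma's issue; Yannick's £180,000 share passes to Yannick's issue; Farrukh's £180,000 share passes to Farrukh's issue.
Alma's share (£180,000) is divided into 3 shares of £60,000: Zubin, Qadir, and Nell each take £60,000.
Yannick's share (£180,000) is divided into 4 shares of £45,000: Csilla, Quilla, Torin, and Matthias each take £45,000.
Farrukh's share (£180,000) is divided into 3 shares of £60,000: Carmen, Fionn, and Ursula each take £60,000.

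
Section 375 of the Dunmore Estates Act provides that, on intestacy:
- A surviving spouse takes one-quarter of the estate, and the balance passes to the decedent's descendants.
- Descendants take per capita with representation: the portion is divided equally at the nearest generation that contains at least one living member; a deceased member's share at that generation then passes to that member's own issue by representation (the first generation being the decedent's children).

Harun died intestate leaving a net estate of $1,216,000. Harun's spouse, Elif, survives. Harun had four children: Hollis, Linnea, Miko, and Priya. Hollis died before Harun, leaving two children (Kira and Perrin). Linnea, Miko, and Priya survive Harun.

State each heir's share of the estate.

Elif: $304,000; Kira: $114,000; Perrin: $114,000; Linnea: $228,000; Miko: $228,000; Priya: $228,000

Elif takes one-quarter of $1,216,000 = $304,000. The remaining $912,000 passes to the descendants.
The descendants' portion ($912,000) is divided into 4 shares of $228,000: Linnea, Miko, and Priya each take $228,000; Hollis's $228,000 share passes to Hollis's issue.
Hollis's share ($228,000) is divided into 2 shares of $114,000: Kira and Perrin each take $114,000.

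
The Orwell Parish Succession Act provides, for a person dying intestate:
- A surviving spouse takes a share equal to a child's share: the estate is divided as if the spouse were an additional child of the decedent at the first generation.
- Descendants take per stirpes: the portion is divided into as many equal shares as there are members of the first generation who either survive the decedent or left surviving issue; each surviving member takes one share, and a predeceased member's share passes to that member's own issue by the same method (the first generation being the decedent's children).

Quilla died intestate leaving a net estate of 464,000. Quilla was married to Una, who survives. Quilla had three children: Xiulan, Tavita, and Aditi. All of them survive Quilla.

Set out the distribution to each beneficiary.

The spouse counts as an additional share at the children's level, so there are 4 primary shares of 116,000. Una takes one such share (116,000).
The children's combined portion (348,000) is divided into 3 shares of 116,000: Xiulan, Tavita, and Aditi each take 116,000.

Una: 116,000; Xiulan: 116,000; Tavita: 116,000; Aditi: 116,000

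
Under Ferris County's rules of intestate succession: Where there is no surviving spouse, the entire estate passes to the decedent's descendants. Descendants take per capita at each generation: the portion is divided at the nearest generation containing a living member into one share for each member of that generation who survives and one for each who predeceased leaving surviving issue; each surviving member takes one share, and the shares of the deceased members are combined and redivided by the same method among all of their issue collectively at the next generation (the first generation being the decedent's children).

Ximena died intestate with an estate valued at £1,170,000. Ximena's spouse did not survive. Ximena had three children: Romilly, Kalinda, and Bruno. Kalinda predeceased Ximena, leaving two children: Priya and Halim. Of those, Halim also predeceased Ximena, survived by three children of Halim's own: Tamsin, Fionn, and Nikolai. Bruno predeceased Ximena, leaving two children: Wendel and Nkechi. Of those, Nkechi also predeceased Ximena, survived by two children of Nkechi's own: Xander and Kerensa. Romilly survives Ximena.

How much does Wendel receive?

Wendel receives £195,000.

The entire £1,170,000 passes to the descendants.
That amount (£1,170,000) is divided at the children's generation into 3 shares of £390,000. Romilly takes £390,000. The 2 shares of the deceased (Kalinda and Bruno) are combined into a pool of £780,000.
That pool (£780,000) is divided at the grandchildren's generation into 4 shares of £195,000. Priya and Wendel each take £195,000. The 2 shares of the deceased (Halim and Nkechi) are combined into a pool of £390,000.
That pool (£390,000) is divided at the great-grandchildren's generation equally among Tamsin, Fionn, Nikolai, Xander, and Kerensa: £78,000 each.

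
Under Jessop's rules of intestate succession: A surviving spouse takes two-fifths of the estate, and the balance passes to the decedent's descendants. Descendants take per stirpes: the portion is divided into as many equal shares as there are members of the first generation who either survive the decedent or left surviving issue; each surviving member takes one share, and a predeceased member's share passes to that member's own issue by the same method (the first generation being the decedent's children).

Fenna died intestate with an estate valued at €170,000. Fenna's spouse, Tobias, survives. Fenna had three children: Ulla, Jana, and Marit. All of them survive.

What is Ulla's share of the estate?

Ulla receives €34,000.

Tobias takes two-fifths of €170,000 = €68,000. The remaining €102,000 passes to the descendants.
The descendants' portion (€102,000) is divided into 3 shares of €34,000: Ulla, Jana, and Marit each take €34,000.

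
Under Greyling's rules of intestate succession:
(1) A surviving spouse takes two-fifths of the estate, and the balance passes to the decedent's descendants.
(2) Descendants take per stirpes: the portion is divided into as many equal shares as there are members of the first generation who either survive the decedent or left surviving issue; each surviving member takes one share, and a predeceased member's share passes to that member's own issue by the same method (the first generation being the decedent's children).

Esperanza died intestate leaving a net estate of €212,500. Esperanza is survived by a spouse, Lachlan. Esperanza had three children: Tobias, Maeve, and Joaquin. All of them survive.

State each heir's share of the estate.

Lachlan: €85,000; Tobias: €42,500; Maeve: €42,500; Joaquin: €42,500

Lachlan takes two-fifths of €212,500 = €85,000. The remaining €127,500 passes to the descendants.
The descendants' portion (€127,500) is divided into 3 shares of €42,500: Tobias, Maeve, and Joaquin each take €42,500.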